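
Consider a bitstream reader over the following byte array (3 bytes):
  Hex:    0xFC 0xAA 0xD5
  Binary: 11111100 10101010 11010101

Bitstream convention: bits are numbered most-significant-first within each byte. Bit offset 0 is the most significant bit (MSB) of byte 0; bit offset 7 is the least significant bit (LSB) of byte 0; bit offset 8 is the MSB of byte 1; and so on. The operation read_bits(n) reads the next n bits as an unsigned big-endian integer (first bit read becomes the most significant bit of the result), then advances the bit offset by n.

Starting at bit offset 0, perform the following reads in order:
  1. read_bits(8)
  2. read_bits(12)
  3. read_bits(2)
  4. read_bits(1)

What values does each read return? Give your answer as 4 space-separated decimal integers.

Read 1: bits[0:8] width=8 -> value=252 (bin 11111100); offset now 8 = byte 1 bit 0; 16 bits remain
Read 2: bits[8:20] width=12 -> value=2733 (bin 101010101101); offset now 20 = byte 2 bit 4; 4 bits remain
Read 3: bits[20:22] width=2 -> value=1 (bin 01); offset now 22 = byte 2 bit 6; 2 bits remain
Read 4: bits[22:23] width=1 -> value=0 (bin 0); offset now 23 = byte 2 bit 7; 1 bits remain

Answer: 252 2733 1 0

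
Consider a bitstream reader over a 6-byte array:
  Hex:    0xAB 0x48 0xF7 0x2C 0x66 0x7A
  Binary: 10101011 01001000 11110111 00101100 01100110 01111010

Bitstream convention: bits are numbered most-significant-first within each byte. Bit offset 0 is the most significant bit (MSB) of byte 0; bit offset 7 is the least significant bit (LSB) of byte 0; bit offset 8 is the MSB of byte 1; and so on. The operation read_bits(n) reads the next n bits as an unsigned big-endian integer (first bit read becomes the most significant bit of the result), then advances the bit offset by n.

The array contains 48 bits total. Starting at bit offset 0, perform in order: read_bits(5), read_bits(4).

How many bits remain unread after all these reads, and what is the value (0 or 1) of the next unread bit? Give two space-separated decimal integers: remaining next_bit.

Read 1: bits[0:5] width=5 -> value=21 (bin 10101); offset now 5 = byte 0 bit 5; 43 bits remain
Read 2: bits[5:9] width=4 -> value=6 (bin 0110); offset now 9 = byte 1 bit 1; 39 bits remain

Answer: 39 1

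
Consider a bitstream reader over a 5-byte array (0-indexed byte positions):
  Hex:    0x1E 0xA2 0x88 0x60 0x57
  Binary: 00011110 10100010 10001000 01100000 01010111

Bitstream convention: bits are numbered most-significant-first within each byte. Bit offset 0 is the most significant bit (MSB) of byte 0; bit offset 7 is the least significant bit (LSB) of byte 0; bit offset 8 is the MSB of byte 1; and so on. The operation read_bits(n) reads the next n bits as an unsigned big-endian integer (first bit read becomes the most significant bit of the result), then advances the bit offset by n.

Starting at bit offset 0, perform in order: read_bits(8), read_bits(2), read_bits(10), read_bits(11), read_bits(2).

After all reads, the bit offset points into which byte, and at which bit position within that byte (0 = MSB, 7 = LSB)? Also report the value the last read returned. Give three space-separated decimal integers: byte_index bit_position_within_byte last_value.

Answer: 4 1 0

Derivation:
Read 1: bits[0:8] width=8 -> value=30 (bin 00011110); offset now 8 = byte 1 bit 0; 32 bits remain
Read 2: bits[8:10] width=2 -> value=2 (bin 10); offset now 10 = byte 1 bit 2; 30 bits remain
Read 3: bits[10:20] width=10 -> value=552 (bin 1000101000); offset now 20 = byte 2 bit 4; 20 bits remain
Read 4: bits[20:31] width=11 -> value=1072 (bin 10000110000); offset now 31 = byte 3 bit 7; 9 bits remain
Read 5: bits[31:33] width=2 -> value=0 (bin 00); offset now 33 = byte 4 bit 1; 7 bits remain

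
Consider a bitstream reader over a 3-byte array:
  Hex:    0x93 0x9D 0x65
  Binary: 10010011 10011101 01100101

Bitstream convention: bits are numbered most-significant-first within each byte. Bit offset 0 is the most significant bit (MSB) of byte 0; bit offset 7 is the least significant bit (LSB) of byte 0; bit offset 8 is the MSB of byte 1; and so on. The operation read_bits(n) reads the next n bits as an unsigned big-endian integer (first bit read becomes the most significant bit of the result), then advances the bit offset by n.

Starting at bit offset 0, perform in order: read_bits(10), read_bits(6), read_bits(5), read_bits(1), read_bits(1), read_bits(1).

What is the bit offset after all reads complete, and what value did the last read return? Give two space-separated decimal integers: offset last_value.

Answer: 24 1

Derivation:
Read 1: bits[0:10] width=10 -> value=590 (bin 1001001110); offset now 10 = byte 1 bit 2; 14 bits remain
Read 2: bits[10:16] width=6 -> value=29 (bin 011101); offset now 16 = byte 2 bit 0; 8 bits remain
Read 3: bits[16:21] width=5 -> value=12 (bin 01100); offset now 21 = byte 2 bit 5; 3 bits remain
Read 4: bits[21:22] width=1 -> value=1 (bin 1); offset now 22 = byte 2 bit 6; 2 bits remain
Read 5: bits[22:23] width=1 -> value=0 (bin 0); offset now 23 = byte 2 bit 7; 1 bits remain
Read 6: bits[23:24] width=1 -> value=1 (bin 1); offset now 24 = byte 3 bit 0; 0 bits remain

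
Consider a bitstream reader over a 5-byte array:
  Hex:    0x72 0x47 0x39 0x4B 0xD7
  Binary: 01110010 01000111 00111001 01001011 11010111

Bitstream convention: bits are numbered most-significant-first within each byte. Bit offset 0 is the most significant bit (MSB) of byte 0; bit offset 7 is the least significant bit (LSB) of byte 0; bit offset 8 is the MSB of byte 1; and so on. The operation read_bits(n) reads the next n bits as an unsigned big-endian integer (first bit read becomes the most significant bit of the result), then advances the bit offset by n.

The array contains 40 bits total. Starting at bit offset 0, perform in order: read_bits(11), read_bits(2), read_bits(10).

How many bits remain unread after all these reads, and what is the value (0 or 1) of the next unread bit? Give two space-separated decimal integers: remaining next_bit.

Read 1: bits[0:11] width=11 -> value=914 (bin 01110010010); offset now 11 = byte 1 bit 3; 29 bits remain
Read 2: bits[11:13] width=2 -> value=0 (bin 00); offset now 13 = byte 1 bit 5; 27 bits remain
Read 3: bits[13:23] width=10 -> value=924 (bin 1110011100); offset now 23 = byte 2 bit 7; 17 bits remain

Answer: 17 1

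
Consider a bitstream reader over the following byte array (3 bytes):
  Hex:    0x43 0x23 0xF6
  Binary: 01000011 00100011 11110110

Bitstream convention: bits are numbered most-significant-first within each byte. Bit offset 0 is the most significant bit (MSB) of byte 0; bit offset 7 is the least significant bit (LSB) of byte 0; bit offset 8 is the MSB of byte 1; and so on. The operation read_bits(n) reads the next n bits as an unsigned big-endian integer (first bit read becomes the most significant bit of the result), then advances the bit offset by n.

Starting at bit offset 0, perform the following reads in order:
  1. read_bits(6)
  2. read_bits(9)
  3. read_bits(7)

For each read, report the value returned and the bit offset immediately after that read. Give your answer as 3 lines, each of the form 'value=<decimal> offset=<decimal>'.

Answer: value=16 offset=6
value=401 offset=15
value=125 offset=22

Derivation:
Read 1: bits[0:6] width=6 -> value=16 (bin 010000); offset now 6 = byte 0 bit 6; 18 bits remain
Read 2: bits[6:15] width=9 -> value=401 (bin 110010001); offset now 15 = byte 1 bit 7; 9 bits remain
Read 3: bits[15:22] width=7 -> value=125 (bin 1111101); offset now 22 = byte 2 bit 6; 2 bits remain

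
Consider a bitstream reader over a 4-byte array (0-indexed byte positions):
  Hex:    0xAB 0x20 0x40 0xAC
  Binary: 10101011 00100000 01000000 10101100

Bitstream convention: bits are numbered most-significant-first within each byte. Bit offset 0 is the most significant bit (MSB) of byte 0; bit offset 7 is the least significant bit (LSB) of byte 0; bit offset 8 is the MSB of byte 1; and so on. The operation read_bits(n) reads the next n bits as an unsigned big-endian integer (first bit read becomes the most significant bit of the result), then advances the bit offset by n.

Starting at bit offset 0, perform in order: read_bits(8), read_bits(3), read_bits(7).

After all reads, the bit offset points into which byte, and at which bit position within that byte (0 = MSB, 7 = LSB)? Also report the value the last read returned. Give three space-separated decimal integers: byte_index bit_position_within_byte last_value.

Read 1: bits[0:8] width=8 -> value=171 (bin 10101011); offset now 8 = byte 1 bit 0; 24 bits remain
Read 2: bits[8:11] width=3 -> value=1 (bin 001); offset now 11 = byte 1 bit 3; 21 bits remain
Read 3: bits[11:18] width=7 -> value=1 (bin 0000001); offset now 18 = byte 2 bit 2; 14 bits remain

Answer: 2 2 1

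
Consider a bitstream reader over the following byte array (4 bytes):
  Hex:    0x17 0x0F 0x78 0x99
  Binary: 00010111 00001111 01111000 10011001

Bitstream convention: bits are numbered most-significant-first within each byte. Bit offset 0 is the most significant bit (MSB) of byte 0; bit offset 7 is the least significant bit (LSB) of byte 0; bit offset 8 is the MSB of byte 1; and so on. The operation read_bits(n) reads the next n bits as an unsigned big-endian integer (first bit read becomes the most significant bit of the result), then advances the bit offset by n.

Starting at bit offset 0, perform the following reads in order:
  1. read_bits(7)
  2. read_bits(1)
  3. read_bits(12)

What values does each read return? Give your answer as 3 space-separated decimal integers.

Answer: 11 1 247

Derivation:
Read 1: bits[0:7] width=7 -> value=11 (bin 0001011); offset now 7 = byte 0 bit 7; 25 bits remain
Read 2: bits[7:8] width=1 -> value=1 (bin 1); offset now 8 = byte 1 bit 0; 24 bits remain
Read 3: bits[8:20] width=12 -> value=247 (bin 000011110111); offset now 20 = byte 2 bit 4; 12 bits remain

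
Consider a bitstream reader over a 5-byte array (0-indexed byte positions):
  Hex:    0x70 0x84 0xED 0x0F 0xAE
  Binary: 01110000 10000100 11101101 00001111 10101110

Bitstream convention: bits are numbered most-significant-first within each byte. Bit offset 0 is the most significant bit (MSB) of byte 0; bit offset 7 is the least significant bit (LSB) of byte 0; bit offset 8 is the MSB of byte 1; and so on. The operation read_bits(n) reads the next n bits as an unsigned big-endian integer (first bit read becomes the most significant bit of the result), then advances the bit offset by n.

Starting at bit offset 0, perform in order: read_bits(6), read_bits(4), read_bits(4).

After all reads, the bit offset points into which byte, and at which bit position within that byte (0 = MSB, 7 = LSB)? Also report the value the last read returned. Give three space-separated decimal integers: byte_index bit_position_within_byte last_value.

Read 1: bits[0:6] width=6 -> value=28 (bin 011100); offset now 6 = byte 0 bit 6; 34 bits remain
Read 2: bits[6:10] width=4 -> value=2 (bin 0010); offset now 10 = byte 1 bit 2; 30 bits remain
Read 3: bits[10:14] width=4 -> value=1 (bin 0001); offset now 14 = byte 1 bit 6; 26 bits remain

Answer: 1 6 1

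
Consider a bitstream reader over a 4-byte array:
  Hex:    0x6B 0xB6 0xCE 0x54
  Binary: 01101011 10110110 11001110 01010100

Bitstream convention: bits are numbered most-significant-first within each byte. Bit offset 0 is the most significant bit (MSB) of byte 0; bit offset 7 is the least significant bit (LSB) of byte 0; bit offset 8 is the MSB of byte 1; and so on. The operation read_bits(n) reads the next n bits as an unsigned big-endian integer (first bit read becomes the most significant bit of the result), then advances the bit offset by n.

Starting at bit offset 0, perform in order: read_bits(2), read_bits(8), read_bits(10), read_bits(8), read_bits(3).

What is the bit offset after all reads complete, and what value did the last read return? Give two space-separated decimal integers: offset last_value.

Answer: 31 2

Derivation:
Read 1: bits[0:2] width=2 -> value=1 (bin 01); offset now 2 = byte 0 bit 2; 30 bits remain
Read 2: bits[2:10] width=8 -> value=174 (bin 10101110); offset now 10 = byte 1 bit 2; 22 bits remain
Read 3: bits[10:20] width=10 -> value=876 (bin 1101101100); offset now 20 = byte 2 bit 4; 12 bits remain
Read 4: bits[20:28] width=8 -> value=229 (bin 11100101); offset now 28 = byte 3 bit 4; 4 bits remain
Read 5: bits[28:31] width=3 -> value=2 (bin 010); offset now 31 = byte 3 bit 7; 1 bits remain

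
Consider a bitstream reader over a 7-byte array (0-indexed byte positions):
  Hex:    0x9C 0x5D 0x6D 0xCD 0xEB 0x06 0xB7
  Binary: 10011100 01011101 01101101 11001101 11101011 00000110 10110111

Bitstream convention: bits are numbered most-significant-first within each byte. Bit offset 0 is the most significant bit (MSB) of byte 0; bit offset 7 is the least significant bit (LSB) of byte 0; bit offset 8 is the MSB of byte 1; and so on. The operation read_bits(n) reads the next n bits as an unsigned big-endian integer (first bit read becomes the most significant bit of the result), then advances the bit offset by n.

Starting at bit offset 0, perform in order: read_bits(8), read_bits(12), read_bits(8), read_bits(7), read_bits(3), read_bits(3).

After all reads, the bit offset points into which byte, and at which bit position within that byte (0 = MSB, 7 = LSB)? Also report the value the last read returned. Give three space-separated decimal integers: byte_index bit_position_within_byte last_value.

Answer: 5 1 6

Derivation:
Read 1: bits[0:8] width=8 -> value=156 (bin 10011100); offset now 8 = byte 1 bit 0; 48 bits remain
Read 2: bits[8:20] width=12 -> value=1494 (bin 010111010110); offset now 20 = byte 2 bit 4; 36 bits remain
Read 3: bits[20:28] width=8 -> value=220 (bin 11011100); offset now 28 = byte 3 bit 4; 28 bits remain
Read 4: bits[28:35] width=7 -> value=111 (bin 1101111); offset now 35 = byte 4 bit 3; 21 bits remain
Read 5: bits[35:38] width=3 -> value=2 (bin 010); offset now 38 = byte 4 bit 6; 18 bits remain
Read 6: bits[38:41] width=3 -> value=6 (bin 110); offset now 41 = byte 5 bit 1; 15 bits remain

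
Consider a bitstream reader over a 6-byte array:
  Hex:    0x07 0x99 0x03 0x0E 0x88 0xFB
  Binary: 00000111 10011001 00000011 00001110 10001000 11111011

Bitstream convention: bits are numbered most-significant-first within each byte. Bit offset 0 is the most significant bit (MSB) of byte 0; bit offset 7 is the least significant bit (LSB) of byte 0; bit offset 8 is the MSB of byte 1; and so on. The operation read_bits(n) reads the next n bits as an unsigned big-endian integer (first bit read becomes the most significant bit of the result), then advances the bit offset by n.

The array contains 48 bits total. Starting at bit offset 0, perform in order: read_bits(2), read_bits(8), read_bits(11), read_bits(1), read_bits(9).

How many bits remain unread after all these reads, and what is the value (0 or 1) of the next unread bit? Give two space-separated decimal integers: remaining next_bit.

Answer: 17 0

Derivation:
Read 1: bits[0:2] width=2 -> value=0 (bin 00); offset now 2 = byte 0 bit 2; 46 bits remain
Read 2: bits[2:10] width=8 -> value=30 (bin 00011110); offset now 10 = byte 1 bit 2; 38 bits remain
Read 3: bits[10:21] width=11 -> value=800 (bin 01100100000); offset now 21 = byte 2 bit 5; 27 bits remain
Read 4: bits[21:22] width=1 -> value=0 (bin 0); offset now 22 = byte 2 bit 6; 26 bits remain
Read 5: bits[22:31] width=9 -> value=391 (bin 110000111); offset now 31 = byte 3 bit 7; 17 bits remain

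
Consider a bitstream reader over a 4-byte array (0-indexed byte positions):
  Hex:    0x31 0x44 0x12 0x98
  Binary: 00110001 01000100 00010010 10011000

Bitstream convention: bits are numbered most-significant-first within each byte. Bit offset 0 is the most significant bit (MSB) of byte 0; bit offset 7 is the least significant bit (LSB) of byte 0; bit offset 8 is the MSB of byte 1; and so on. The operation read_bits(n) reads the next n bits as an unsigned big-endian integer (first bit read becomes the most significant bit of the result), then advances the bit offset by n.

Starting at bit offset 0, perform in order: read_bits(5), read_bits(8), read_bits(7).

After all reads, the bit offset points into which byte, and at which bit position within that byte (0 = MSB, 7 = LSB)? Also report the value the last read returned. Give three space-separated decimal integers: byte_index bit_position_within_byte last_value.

Read 1: bits[0:5] width=5 -> value=6 (bin 00110); offset now 5 = byte 0 bit 5; 27 bits remain
Read 2: bits[5:13] width=8 -> value=40 (bin 00101000); offset now 13 = byte 1 bit 5; 19 bits remain
Read 3: bits[13:20] width=7 -> value=65 (bin 1000001); offset now 20 = byte 2 bit 4; 12 bits remain

Answer: 2 4 65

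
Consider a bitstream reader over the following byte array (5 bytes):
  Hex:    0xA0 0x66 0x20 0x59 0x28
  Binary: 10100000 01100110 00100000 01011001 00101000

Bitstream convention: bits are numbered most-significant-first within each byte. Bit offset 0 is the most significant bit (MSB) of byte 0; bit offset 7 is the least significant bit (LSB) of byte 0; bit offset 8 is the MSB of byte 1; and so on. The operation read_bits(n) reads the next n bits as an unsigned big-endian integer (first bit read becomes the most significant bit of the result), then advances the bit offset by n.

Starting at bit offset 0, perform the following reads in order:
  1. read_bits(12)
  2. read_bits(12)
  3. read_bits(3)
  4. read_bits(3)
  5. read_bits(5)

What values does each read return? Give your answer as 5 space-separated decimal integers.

Answer: 2566 1568 2 6 9

Derivation:
Read 1: bits[0:12] width=12 -> value=2566 (bin 101000000110); offset now 12 = byte 1 bit 4; 28 bits remain
Read 2: bits[12:24] width=12 -> value=1568 (bin 011000100000); offset now 24 = byte 3 bit 0; 16 bits remain
Read 3: bits[24:27] width=3 -> value=2 (bin 010); offset now 27 = byte 3 bit 3; 13 bits remain
Read 4: bits[27:30] width=3 -> value=6 (bin 110); offset now 30 = byte 3 bit 6; 10 bits remain
Read 5: bits[30:35] width=5 -> value=9 (bin 01001); offset now 35 = byte 4 bit 3; 5 bits remain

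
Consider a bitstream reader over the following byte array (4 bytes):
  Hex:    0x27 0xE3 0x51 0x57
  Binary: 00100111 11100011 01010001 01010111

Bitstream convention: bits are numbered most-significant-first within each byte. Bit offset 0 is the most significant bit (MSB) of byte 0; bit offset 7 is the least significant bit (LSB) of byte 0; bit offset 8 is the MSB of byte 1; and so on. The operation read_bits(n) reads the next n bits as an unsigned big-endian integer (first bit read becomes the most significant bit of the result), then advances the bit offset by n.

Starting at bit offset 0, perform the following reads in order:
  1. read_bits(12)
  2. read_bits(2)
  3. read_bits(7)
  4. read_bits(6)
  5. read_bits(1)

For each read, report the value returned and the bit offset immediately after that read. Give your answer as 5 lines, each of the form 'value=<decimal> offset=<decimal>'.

Answer: value=638 offset=12
value=0 offset=14
value=106 offset=21
value=10 offset=27
value=1 offset=28

Derivation:
Read 1: bits[0:12] width=12 -> value=638 (bin 001001111110); offset now 12 = byte 1 bit 4; 20 bits remain
Read 2: bits[12:14] width=2 -> value=0 (bin 00); offset now 14 = byte 1 bit 6; 18 bits remain
Read 3: bits[14:21] width=7 -> value=106 (bin 1101010); offset now 21 = byte 2 bit 5; 11 bits remain
Read 4: bits[21:27] width=6 -> value=10 (bin 001010); offset now 27 = byte 3 bit 3; 5 bits remain
Read 5: bits[27:28] width=1 -> value=1 (bin 1); offset now 28 = byte 3 bit 4; 4 bits remain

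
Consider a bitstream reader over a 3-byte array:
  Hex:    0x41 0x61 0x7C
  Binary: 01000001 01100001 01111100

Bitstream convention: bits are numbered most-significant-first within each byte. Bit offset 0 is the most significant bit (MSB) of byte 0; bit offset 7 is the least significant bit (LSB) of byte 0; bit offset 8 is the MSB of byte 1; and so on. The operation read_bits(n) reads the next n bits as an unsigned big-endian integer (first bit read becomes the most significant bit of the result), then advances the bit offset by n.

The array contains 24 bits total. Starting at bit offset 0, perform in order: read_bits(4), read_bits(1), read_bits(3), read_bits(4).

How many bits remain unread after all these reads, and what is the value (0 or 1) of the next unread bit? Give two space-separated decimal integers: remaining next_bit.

Answer: 12 0

Derivation:
Read 1: bits[0:4] width=4 -> value=4 (bin 0100); offset now 4 = byte 0 bit 4; 20 bits remain
Read 2: bits[4:5] width=1 -> value=0 (bin 0); offset now 5 = byte 0 bit 5; 19 bits remain
Read 3: bits[5:8] width=3 -> value=1 (bin 001); offset now 8 = byte 1 bit 0; 16 bits remain
Read 4: bits[8:12] width=4 -> value=6 (bin 0110); offset now 12 = byte 1 bit 4; 12 bits remain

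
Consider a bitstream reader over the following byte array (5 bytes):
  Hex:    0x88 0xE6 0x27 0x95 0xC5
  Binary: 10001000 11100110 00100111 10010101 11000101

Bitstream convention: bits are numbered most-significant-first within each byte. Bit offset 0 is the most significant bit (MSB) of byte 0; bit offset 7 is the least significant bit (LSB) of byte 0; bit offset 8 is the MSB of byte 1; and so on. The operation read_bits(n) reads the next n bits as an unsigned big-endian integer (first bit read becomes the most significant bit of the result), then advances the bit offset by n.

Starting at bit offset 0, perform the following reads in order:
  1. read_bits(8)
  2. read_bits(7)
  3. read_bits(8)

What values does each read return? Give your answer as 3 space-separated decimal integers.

Read 1: bits[0:8] width=8 -> value=136 (bin 10001000); offset now 8 = byte 1 bit 0; 32 bits remain
Read 2: bits[8:15] width=7 -> value=115 (bin 1110011); offset now 15 = byte 1 bit 7; 25 bits remain
Read 3: bits[15:23] width=8 -> value=19 (bin 00010011); offset now 23 = byte 2 bit 7; 17 bits remain

Answer: 136 115 19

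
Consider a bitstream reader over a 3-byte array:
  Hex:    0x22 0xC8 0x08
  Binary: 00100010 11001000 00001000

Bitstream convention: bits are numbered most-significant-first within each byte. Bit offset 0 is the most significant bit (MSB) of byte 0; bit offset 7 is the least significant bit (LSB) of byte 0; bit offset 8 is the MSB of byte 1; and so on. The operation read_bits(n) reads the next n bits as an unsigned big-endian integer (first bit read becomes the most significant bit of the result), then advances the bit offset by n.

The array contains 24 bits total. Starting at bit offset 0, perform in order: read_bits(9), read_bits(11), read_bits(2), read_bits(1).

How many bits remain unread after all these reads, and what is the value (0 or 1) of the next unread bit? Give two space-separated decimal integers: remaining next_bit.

Read 1: bits[0:9] width=9 -> value=69 (bin 001000101); offset now 9 = byte 1 bit 1; 15 bits remain
Read 2: bits[9:20] width=11 -> value=1152 (bin 10010000000); offset now 20 = byte 2 bit 4; 4 bits remain
Read 3: bits[20:22] width=2 -> value=2 (bin 10); offset now 22 = byte 2 bit 6; 2 bits remain
Read 4: bits[22:23] width=1 -> value=0 (bin 0); offset now 23 = byte 2 bit 7; 1 bits remain

Answer: 1 0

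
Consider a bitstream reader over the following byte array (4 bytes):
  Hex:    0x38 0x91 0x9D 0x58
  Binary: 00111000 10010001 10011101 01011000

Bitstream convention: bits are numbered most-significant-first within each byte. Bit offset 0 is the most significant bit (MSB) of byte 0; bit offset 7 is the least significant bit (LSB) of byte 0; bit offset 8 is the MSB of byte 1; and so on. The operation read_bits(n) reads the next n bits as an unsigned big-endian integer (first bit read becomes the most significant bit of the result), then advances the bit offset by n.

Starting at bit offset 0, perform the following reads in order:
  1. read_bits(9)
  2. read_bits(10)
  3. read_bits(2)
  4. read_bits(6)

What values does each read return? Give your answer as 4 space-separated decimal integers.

Read 1: bits[0:9] width=9 -> value=113 (bin 001110001); offset now 9 = byte 1 bit 1; 23 bits remain
Read 2: bits[9:19] width=10 -> value=140 (bin 0010001100); offset now 19 = byte 2 bit 3; 13 bits remain
Read 3: bits[19:21] width=2 -> value=3 (bin 11); offset now 21 = byte 2 bit 5; 11 bits remain
Read 4: bits[21:27] width=6 -> value=42 (bin 101010); offset now 27 = byte 3 bit 3; 5 bits remain

Answer: 113 140 3 42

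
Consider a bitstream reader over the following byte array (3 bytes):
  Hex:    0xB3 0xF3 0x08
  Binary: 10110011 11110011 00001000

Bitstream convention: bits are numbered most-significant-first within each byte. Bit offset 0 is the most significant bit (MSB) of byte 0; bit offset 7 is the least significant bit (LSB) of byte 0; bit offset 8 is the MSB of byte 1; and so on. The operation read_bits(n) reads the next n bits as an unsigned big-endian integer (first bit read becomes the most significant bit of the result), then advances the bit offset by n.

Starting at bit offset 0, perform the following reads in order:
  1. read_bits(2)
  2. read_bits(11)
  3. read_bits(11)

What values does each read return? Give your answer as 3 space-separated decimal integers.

Read 1: bits[0:2] width=2 -> value=2 (bin 10); offset now 2 = byte 0 bit 2; 22 bits remain
Read 2: bits[2:13] width=11 -> value=1662 (bin 11001111110); offset now 13 = byte 1 bit 5; 11 bits remain
Read 3: bits[13:24] width=11 -> value=776 (bin 01100001000); offset now 24 = byte 3 bit 0; 0 bits remain

Answer: 2 1662 776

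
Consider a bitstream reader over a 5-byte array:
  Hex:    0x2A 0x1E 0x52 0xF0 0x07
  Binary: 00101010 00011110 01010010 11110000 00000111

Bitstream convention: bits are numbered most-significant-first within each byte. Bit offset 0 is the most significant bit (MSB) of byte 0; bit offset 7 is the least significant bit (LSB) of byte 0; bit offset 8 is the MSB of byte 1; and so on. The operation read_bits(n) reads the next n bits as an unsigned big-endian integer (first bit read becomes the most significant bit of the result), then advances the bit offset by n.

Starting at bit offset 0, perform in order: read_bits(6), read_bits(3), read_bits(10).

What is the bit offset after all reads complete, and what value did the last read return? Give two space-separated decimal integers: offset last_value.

Answer: 19 242

Derivation:
Read 1: bits[0:6] width=6 -> value=10 (bin 001010); offset now 6 = byte 0 bit 6; 34 bits remain
Read 2: bits[6:9] width=3 -> value=4 (bin 100); offset now 9 = byte 1 bit 1; 31 bits remain
Read 3: bits[9:19] width=10 -> value=242 (bin 0011110010); offset now 19 = byte 2 bit 3; 21 bits remain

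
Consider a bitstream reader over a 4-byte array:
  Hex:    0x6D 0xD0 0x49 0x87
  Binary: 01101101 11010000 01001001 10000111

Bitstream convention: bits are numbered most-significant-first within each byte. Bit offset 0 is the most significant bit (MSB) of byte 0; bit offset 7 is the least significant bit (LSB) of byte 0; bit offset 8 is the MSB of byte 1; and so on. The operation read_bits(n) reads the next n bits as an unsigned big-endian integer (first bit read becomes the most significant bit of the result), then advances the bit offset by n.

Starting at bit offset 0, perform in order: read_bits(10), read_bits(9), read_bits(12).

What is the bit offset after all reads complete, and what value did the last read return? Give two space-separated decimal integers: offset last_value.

Read 1: bits[0:10] width=10 -> value=439 (bin 0110110111); offset now 10 = byte 1 bit 2; 22 bits remain
Read 2: bits[10:19] width=9 -> value=130 (bin 010000010); offset now 19 = byte 2 bit 3; 13 bits remain
Read 3: bits[19:31] width=12 -> value=1219 (bin 010011000011); offset now 31 = byte 3 bit 7; 1 bits remain

Answer: 31 1219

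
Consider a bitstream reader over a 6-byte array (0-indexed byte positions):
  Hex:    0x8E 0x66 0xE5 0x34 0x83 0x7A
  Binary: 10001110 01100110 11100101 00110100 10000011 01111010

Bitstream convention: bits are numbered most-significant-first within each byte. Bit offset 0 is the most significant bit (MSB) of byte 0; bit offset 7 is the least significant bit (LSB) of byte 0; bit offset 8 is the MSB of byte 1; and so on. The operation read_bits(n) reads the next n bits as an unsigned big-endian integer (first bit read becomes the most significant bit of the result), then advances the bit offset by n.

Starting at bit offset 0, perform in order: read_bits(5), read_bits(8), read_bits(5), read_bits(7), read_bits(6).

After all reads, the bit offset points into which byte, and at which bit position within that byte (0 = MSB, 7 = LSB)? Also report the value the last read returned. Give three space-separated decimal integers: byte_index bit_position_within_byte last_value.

Read 1: bits[0:5] width=5 -> value=17 (bin 10001); offset now 5 = byte 0 bit 5; 43 bits remain
Read 2: bits[5:13] width=8 -> value=204 (bin 11001100); offset now 13 = byte 1 bit 5; 35 bits remain
Read 3: bits[13:18] width=5 -> value=27 (bin 11011); offset now 18 = byte 2 bit 2; 30 bits remain
Read 4: bits[18:25] width=7 -> value=74 (bin 1001010); offset now 25 = byte 3 bit 1; 23 bits remain
Read 5: bits[25:31] width=6 -> value=26 (bin 011010); offset now 31 = byte 3 bit 7; 17 bits remain

Answer: 3 7 26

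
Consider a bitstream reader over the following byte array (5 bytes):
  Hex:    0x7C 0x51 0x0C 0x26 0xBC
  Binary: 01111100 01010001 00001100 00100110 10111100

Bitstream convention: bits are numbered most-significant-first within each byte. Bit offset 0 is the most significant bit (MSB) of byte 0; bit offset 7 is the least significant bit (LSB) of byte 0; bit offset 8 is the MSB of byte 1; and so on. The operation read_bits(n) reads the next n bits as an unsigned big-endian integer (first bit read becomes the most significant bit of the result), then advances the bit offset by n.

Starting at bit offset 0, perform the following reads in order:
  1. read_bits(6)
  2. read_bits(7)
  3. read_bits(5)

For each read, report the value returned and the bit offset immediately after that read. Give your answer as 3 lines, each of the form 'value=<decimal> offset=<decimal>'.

Answer: value=31 offset=6
value=10 offset=13
value=4 offset=18

Derivation:
Read 1: bits[0:6] width=6 -> value=31 (bin 011111); offset now 6 = byte 0 bit 6; 34 bits remain
Read 2: bits[6:13] width=7 -> value=10 (bin 0001010); offset now 13 = byte 1 bit 5; 27 bits remain
Read 3: bits[13:18] width=5 -> value=4 (bin 00100); offset now 18 = byte 2 bit 2; 22 bits remain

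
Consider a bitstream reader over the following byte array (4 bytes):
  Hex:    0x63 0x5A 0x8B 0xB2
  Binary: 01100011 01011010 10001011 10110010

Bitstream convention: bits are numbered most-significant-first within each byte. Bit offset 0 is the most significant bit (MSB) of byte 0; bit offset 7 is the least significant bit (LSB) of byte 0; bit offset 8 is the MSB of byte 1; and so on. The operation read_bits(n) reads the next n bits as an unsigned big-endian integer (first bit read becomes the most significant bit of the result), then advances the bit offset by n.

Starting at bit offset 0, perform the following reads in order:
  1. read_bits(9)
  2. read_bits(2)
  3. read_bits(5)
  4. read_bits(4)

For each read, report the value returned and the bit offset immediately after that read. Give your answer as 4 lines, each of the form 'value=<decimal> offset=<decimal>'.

Read 1: bits[0:9] width=9 -> value=198 (bin 011000110); offset now 9 = byte 1 bit 1; 23 bits remain
Read 2: bits[9:11] width=2 -> value=2 (bin 10); offset now 11 = byte 1 bit 3; 21 bits remain
Read 3: bits[11:16] width=5 -> value=26 (bin 11010); offset now 16 = byte 2 bit 0; 16 bits remain
Read 4: bits[16:20] width=4 -> value=8 (bin 1000); offset now 20 = byte 2 bit 4; 12 bits remain

Answer: value=198 offset=9
value=2 offset=11
value=26 offset=16
value=8 offset=20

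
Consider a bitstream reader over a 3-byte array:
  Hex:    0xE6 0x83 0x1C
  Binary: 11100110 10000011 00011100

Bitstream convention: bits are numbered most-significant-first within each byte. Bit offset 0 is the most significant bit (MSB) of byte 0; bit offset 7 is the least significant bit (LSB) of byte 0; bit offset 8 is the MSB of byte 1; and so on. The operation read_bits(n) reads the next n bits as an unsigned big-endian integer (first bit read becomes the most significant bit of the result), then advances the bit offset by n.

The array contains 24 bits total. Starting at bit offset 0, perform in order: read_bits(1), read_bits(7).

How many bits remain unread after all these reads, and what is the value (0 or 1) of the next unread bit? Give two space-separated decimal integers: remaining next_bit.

Answer: 16 1

Derivation:
Read 1: bits[0:1] width=1 -> value=1 (bin 1); offset now 1 = byte 0 bit 1; 23 bits remain
Read 2: bits[1:8] width=7 -> value=102 (bin 1100110); offset now 8 = byte 1 bit 0; 16 bits remain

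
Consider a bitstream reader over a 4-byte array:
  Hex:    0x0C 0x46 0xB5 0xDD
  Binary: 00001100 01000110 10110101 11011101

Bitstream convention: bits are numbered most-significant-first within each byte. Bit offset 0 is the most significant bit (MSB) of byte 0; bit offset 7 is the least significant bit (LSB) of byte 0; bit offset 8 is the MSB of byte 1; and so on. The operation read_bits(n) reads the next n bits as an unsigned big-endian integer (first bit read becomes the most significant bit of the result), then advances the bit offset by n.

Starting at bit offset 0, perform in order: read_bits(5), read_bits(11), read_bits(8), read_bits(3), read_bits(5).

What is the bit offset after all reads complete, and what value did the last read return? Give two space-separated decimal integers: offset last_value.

Answer: 32 29

Derivation:
Read 1: bits[0:5] width=5 -> value=1 (bin 00001); offset now 5 = byte 0 bit 5; 27 bits remain
Read 2: bits[5:16] width=11 -> value=1094 (bin 10001000110); offset now 16 = byte 2 bit 0; 16 bits remain
Read 3: bits[16:24] width=8 -> value=181 (bin 10110101); offset now 24 = byte 3 bit 0; 8 bits remain
Read 4: bits[24:27] width=3 -> value=6 (bin 110); offset now 27 = byte 3 bit 3; 5 bits remain
Read 5: bits[27:32] width=5 -> value=29 (bin 11101); offset now 32 = byte 4 bit 0; 0 bits remain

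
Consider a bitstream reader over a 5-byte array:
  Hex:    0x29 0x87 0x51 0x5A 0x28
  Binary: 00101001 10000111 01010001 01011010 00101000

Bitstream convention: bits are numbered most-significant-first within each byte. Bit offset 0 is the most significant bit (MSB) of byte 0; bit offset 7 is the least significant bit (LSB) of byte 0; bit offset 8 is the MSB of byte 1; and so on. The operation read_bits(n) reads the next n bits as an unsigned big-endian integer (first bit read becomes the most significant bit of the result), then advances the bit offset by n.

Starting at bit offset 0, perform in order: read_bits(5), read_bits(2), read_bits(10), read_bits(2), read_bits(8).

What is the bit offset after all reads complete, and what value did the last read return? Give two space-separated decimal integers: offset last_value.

Read 1: bits[0:5] width=5 -> value=5 (bin 00101); offset now 5 = byte 0 bit 5; 35 bits remain
Read 2: bits[5:7] width=2 -> value=0 (bin 00); offset now 7 = byte 0 bit 7; 33 bits remain
Read 3: bits[7:17] width=10 -> value=782 (bin 1100001110); offset now 17 = byte 2 bit 1; 23 bits remain
Read 4: bits[17:19] width=2 -> value=2 (bin 10); offset now 19 = byte 2 bit 3; 21 bits remain
Read 5: bits[19:27] width=8 -> value=138 (bin 10001010); offset now 27 = byte 3 bit 3; 13 bits remain

Answer: 27 138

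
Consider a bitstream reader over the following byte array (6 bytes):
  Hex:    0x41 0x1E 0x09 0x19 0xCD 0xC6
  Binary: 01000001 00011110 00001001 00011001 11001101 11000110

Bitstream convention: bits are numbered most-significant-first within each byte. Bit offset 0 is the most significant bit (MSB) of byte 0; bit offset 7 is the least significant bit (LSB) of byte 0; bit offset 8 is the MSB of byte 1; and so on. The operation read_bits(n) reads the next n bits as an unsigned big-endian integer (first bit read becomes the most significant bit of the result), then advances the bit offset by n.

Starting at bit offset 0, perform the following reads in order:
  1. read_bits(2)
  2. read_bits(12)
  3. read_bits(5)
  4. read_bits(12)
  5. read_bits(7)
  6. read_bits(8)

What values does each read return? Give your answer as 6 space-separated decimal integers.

Answer: 1 71 16 1164 115 113

Derivation:
Read 1: bits[0:2] width=2 -> value=1 (bin 01); offset now 2 = byte 0 bit 2; 46 bits remain
Read 2: bits[2:14] width=12 -> value=71 (bin 000001000111); offset now 14 = byte 1 bit 6; 34 bits remain
Read 3: bits[14:19] width=5 -> value=16 (bin 10000); offset now 19 = byte 2 bit 3; 29 bits remain
Read 4: bits[19:31] width=12 -> value=1164 (bin 010010001100); offset now 31 = byte 3 bit 7; 17 bits remain
Read 5: bits[31:38] width=7 -> value=115 (bin 1110011); offset now 38 = byte 4 bit 6; 10 bits remain
Read 6: bits[38:46] width=8 -> value=113 (bin 01110001); offset now 46 = byte 5 bit 6; 2 bits remain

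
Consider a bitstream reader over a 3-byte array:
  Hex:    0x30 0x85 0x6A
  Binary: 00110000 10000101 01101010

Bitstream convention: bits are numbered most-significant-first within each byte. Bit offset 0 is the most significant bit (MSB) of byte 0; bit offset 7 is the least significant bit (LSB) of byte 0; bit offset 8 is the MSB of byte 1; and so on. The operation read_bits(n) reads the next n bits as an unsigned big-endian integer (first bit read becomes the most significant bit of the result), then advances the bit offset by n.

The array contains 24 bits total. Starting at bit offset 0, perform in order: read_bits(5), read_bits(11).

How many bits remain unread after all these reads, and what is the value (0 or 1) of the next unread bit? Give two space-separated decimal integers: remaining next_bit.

Read 1: bits[0:5] width=5 -> value=6 (bin 00110); offset now 5 = byte 0 bit 5; 19 bits remain
Read 2: bits[5:16] width=11 -> value=133 (bin 00010000101); offset now 16 = byte 2 bit 0; 8 bits remain

Answer: 8 0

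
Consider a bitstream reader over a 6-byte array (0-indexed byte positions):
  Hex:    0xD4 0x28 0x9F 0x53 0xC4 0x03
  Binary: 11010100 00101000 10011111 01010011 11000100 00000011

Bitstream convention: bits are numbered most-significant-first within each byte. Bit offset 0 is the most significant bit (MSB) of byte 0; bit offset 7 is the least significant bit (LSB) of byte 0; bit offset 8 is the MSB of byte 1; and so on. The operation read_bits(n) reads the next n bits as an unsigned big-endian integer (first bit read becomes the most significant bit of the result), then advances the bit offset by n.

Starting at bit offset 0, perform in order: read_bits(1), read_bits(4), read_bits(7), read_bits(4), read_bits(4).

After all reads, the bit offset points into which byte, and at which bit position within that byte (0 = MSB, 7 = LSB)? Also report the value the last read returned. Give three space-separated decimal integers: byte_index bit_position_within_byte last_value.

Read 1: bits[0:1] width=1 -> value=1 (bin 1); offset now 1 = byte 0 bit 1; 47 bits remain
Read 2: bits[1:5] width=4 -> value=10 (bin 1010); offset now 5 = byte 0 bit 5; 43 bits remain
Read 3: bits[5:12] width=7 -> value=66 (bin 1000010); offset now 12 = byte 1 bit 4; 36 bits remain
Read 4: bits[12:16] width=4 -> value=8 (bin 1000); offset now 16 = byte 2 bit 0; 32 bits remain
Read 5: bits[16:20] width=4 -> value=9 (bin 1001); offset now 20 = byte 2 bit 4; 28 bits remain

Answer: 2 4 9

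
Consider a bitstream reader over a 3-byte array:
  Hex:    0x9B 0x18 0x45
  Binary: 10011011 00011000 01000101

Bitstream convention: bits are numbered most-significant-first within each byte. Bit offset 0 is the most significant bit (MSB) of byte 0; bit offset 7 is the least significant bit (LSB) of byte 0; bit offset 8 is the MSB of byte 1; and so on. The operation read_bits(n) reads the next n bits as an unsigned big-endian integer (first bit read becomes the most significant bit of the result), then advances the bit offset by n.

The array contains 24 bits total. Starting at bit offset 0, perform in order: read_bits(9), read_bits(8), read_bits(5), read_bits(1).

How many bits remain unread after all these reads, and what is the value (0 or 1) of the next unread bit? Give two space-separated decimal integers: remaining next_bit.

Read 1: bits[0:9] width=9 -> value=310 (bin 100110110); offset now 9 = byte 1 bit 1; 15 bits remain
Read 2: bits[9:17] width=8 -> value=48 (bin 00110000); offset now 17 = byte 2 bit 1; 7 bits remain
Read 3: bits[17:22] width=5 -> value=17 (bin 10001); offset now 22 = byte 2 bit 6; 2 bits remain
Read 4: bits[22:23] width=1 -> value=0 (bin 0); offset now 23 = byte 2 bit 7; 1 bits remain

Answer: 1 1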